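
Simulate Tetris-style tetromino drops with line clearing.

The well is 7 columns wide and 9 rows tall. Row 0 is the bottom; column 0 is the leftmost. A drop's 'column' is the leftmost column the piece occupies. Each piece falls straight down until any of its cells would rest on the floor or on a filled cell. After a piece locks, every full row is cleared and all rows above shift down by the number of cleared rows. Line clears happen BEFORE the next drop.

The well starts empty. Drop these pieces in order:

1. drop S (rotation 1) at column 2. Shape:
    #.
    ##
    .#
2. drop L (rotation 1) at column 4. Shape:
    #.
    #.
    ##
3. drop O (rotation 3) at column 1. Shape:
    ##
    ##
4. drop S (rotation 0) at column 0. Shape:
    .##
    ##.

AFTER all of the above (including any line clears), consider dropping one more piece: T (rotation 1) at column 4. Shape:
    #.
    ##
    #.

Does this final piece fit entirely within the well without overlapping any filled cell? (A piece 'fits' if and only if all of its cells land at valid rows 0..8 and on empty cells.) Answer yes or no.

Drop 1: S rot1 at col 2 lands with bottom-row=0; cleared 0 line(s) (total 0); column heights now [0 0 3 2 0 0 0], max=3
Drop 2: L rot1 at col 4 lands with bottom-row=0; cleared 0 line(s) (total 0); column heights now [0 0 3 2 3 1 0], max=3
Drop 3: O rot3 at col 1 lands with bottom-row=3; cleared 0 line(s) (total 0); column heights now [0 5 5 2 3 1 0], max=5
Drop 4: S rot0 at col 0 lands with bottom-row=5; cleared 0 line(s) (total 0); column heights now [6 7 7 2 3 1 0], max=7
Test piece T rot1 at col 4 (width 2): heights before test = [6 7 7 2 3 1 0]; fits = True

Answer: yes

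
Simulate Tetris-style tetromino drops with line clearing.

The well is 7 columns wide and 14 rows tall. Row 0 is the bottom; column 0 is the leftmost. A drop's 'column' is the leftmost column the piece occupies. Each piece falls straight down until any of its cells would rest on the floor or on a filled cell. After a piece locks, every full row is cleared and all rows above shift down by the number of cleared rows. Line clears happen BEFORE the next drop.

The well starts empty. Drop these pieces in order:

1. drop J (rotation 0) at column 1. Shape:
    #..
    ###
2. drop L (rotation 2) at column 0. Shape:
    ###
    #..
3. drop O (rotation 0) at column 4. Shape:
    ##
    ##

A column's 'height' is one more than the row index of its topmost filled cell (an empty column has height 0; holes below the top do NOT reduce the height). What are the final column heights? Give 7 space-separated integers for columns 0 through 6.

Drop 1: J rot0 at col 1 lands with bottom-row=0; cleared 0 line(s) (total 0); column heights now [0 2 1 1 0 0 0], max=2
Drop 2: L rot2 at col 0 lands with bottom-row=1; cleared 0 line(s) (total 0); column heights now [3 3 3 1 0 0 0], max=3
Drop 3: O rot0 at col 4 lands with bottom-row=0; cleared 0 line(s) (total 0); column heights now [3 3 3 1 2 2 0], max=3

Answer: 3 3 3 1 2 2 0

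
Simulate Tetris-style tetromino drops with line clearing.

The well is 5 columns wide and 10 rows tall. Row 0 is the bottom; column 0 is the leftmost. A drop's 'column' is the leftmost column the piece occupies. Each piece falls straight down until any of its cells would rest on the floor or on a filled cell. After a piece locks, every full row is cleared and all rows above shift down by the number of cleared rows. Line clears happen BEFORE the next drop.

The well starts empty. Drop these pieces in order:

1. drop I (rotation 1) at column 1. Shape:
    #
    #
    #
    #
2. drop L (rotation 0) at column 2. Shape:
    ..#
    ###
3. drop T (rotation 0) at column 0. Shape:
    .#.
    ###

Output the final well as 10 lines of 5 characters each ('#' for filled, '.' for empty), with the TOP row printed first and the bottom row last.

Answer: .....
.....
.....
.....
.#...
###..
.#...
.#...
.#..#
.####

Derivation:
Drop 1: I rot1 at col 1 lands with bottom-row=0; cleared 0 line(s) (total 0); column heights now [0 4 0 0 0], max=4
Drop 2: L rot0 at col 2 lands with bottom-row=0; cleared 0 line(s) (total 0); column heights now [0 4 1 1 2], max=4
Drop 3: T rot0 at col 0 lands with bottom-row=4; cleared 0 line(s) (total 0); column heights now [5 6 5 1 2], max=6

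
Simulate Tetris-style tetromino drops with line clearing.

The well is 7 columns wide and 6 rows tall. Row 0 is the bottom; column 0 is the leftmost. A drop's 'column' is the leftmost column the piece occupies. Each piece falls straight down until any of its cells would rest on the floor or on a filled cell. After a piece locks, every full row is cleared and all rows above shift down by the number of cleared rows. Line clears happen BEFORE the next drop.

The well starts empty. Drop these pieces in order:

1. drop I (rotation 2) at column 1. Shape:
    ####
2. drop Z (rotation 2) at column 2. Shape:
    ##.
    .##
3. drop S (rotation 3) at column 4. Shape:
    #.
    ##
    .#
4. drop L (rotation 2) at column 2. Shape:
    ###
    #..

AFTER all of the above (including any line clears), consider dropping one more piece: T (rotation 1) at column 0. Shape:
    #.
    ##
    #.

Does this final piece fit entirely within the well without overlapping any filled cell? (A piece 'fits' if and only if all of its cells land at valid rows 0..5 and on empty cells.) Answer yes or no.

Answer: yes

Derivation:
Drop 1: I rot2 at col 1 lands with bottom-row=0; cleared 0 line(s) (total 0); column heights now [0 1 1 1 1 0 0], max=1
Drop 2: Z rot2 at col 2 lands with bottom-row=1; cleared 0 line(s) (total 0); column heights now [0 1 3 3 2 0 0], max=3
Drop 3: S rot3 at col 4 lands with bottom-row=1; cleared 0 line(s) (total 0); column heights now [0 1 3 3 4 3 0], max=4
Drop 4: L rot2 at col 2 lands with bottom-row=3; cleared 0 line(s) (total 0); column heights now [0 1 5 5 5 3 0], max=5
Test piece T rot1 at col 0 (width 2): heights before test = [0 1 5 5 5 3 0]; fits = True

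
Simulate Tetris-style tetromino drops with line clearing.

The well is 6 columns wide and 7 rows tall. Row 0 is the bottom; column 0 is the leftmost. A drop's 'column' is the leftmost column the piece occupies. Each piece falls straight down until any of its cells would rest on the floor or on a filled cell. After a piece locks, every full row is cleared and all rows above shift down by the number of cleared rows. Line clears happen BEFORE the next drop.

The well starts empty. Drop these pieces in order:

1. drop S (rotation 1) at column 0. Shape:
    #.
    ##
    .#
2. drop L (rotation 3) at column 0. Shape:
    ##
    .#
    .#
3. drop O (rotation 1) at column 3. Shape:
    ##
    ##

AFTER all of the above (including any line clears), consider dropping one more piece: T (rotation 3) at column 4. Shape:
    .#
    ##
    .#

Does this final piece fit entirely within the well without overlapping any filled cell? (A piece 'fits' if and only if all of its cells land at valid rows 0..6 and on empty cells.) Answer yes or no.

Answer: yes

Derivation:
Drop 1: S rot1 at col 0 lands with bottom-row=0; cleared 0 line(s) (total 0); column heights now [3 2 0 0 0 0], max=3
Drop 2: L rot3 at col 0 lands with bottom-row=2; cleared 0 line(s) (total 0); column heights now [5 5 0 0 0 0], max=5
Drop 3: O rot1 at col 3 lands with bottom-row=0; cleared 0 line(s) (total 0); column heights now [5 5 0 2 2 0], max=5
Test piece T rot3 at col 4 (width 2): heights before test = [5 5 0 2 2 0]; fits = True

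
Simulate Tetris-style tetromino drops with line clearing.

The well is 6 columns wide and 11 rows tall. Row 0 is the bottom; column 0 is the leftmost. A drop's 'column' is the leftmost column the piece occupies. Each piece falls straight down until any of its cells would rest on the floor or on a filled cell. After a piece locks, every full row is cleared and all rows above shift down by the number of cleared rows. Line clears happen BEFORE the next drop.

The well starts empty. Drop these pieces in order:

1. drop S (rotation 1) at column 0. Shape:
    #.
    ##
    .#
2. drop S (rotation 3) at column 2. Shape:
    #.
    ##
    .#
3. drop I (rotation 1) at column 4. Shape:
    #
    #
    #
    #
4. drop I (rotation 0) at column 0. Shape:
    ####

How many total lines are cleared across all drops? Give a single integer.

Drop 1: S rot1 at col 0 lands with bottom-row=0; cleared 0 line(s) (total 0); column heights now [3 2 0 0 0 0], max=3
Drop 2: S rot3 at col 2 lands with bottom-row=0; cleared 0 line(s) (total 0); column heights now [3 2 3 2 0 0], max=3
Drop 3: I rot1 at col 4 lands with bottom-row=0; cleared 0 line(s) (total 0); column heights now [3 2 3 2 4 0], max=4
Drop 4: I rot0 at col 0 lands with bottom-row=3; cleared 0 line(s) (total 0); column heights now [4 4 4 4 4 0], max=4

Answer: 0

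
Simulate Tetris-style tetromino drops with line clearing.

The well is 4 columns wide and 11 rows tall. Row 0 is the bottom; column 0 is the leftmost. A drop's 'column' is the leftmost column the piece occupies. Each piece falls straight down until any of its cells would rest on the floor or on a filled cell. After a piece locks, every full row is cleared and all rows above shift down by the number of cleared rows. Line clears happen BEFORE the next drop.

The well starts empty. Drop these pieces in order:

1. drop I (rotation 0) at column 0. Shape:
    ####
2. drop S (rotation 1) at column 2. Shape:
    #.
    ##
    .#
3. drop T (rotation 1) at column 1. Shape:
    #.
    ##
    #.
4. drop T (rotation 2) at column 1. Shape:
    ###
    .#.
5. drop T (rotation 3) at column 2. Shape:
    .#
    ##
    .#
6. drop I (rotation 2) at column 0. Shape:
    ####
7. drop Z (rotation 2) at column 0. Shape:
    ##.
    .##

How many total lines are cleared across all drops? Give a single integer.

Drop 1: I rot0 at col 0 lands with bottom-row=0; cleared 1 line(s) (total 1); column heights now [0 0 0 0], max=0
Drop 2: S rot1 at col 2 lands with bottom-row=0; cleared 0 line(s) (total 1); column heights now [0 0 3 2], max=3
Drop 3: T rot1 at col 1 lands with bottom-row=2; cleared 0 line(s) (total 1); column heights now [0 5 4 2], max=5
Drop 4: T rot2 at col 1 lands with bottom-row=4; cleared 0 line(s) (total 1); column heights now [0 6 6 6], max=6
Drop 5: T rot3 at col 2 lands with bottom-row=6; cleared 0 line(s) (total 1); column heights now [0 6 8 9], max=9
Drop 6: I rot2 at col 0 lands with bottom-row=9; cleared 1 line(s) (total 2); column heights now [0 6 8 9], max=9
Drop 7: Z rot2 at col 0 lands with bottom-row=8; cleared 0 line(s) (total 2); column heights now [10 10 9 9], max=10

Answer: 2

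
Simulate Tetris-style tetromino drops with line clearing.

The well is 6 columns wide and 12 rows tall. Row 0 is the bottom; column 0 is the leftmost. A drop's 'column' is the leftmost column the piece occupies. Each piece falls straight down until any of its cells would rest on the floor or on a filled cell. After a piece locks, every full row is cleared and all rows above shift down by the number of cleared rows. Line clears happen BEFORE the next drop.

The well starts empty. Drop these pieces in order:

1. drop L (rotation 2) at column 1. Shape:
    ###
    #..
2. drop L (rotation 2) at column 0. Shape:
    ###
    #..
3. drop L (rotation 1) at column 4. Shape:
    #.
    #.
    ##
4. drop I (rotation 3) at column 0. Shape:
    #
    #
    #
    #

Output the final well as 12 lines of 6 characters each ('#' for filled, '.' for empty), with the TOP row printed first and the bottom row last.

Drop 1: L rot2 at col 1 lands with bottom-row=0; cleared 0 line(s) (total 0); column heights now [0 2 2 2 0 0], max=2
Drop 2: L rot2 at col 0 lands with bottom-row=1; cleared 0 line(s) (total 0); column heights now [3 3 3 2 0 0], max=3
Drop 3: L rot1 at col 4 lands with bottom-row=0; cleared 0 line(s) (total 0); column heights now [3 3 3 2 3 1], max=3
Drop 4: I rot3 at col 0 lands with bottom-row=3; cleared 0 line(s) (total 0); column heights now [7 3 3 2 3 1], max=7

Answer: ......
......
......
......
......
#.....
#.....
#.....
#.....
###.#.
#####.
.#..##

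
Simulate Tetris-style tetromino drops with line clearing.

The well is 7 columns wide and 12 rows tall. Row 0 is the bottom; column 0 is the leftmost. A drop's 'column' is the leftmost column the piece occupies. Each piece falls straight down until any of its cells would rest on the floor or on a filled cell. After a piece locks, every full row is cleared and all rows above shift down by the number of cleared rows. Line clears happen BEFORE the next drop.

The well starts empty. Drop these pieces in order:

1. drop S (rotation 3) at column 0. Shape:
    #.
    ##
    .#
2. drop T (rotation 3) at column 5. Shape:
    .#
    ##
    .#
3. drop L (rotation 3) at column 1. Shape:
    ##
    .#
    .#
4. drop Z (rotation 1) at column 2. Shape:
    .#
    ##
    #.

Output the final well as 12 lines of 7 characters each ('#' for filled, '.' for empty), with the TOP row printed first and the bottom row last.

Drop 1: S rot3 at col 0 lands with bottom-row=0; cleared 0 line(s) (total 0); column heights now [3 2 0 0 0 0 0], max=3
Drop 2: T rot3 at col 5 lands with bottom-row=0; cleared 0 line(s) (total 0); column heights now [3 2 0 0 0 2 3], max=3
Drop 3: L rot3 at col 1 lands with bottom-row=0; cleared 0 line(s) (total 0); column heights now [3 3 3 0 0 2 3], max=3
Drop 4: Z rot1 at col 2 lands with bottom-row=3; cleared 0 line(s) (total 0); column heights now [3 3 5 6 0 2 3], max=6

Answer: .......
.......
.......
.......
.......
.......
...#...
..##...
..#....
###...#
###..##
.##...#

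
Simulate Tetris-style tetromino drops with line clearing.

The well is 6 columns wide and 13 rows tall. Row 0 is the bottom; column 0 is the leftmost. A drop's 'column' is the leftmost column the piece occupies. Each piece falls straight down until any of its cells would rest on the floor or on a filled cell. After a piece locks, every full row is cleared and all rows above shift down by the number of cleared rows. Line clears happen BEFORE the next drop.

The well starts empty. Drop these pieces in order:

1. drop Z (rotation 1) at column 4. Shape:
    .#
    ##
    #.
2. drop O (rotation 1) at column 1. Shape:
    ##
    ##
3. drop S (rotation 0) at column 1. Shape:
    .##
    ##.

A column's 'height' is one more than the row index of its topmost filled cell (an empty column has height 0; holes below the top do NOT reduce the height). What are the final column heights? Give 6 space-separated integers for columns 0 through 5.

Drop 1: Z rot1 at col 4 lands with bottom-row=0; cleared 0 line(s) (total 0); column heights now [0 0 0 0 2 3], max=3
Drop 2: O rot1 at col 1 lands with bottom-row=0; cleared 0 line(s) (total 0); column heights now [0 2 2 0 2 3], max=3
Drop 3: S rot0 at col 1 lands with bottom-row=2; cleared 0 line(s) (total 0); column heights now [0 3 4 4 2 3], max=4

Answer: 0 3 4 4 2 3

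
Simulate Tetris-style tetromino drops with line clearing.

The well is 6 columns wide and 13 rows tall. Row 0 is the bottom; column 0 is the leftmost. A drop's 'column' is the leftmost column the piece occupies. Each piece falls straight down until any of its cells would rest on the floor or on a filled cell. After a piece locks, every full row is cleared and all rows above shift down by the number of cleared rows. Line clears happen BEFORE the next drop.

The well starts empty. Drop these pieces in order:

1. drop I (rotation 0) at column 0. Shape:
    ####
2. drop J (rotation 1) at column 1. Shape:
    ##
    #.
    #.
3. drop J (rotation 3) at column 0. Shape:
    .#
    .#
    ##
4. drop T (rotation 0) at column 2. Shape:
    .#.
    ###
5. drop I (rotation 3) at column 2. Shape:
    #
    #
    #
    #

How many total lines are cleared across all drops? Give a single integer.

Drop 1: I rot0 at col 0 lands with bottom-row=0; cleared 0 line(s) (total 0); column heights now [1 1 1 1 0 0], max=1
Drop 2: J rot1 at col 1 lands with bottom-row=1; cleared 0 line(s) (total 0); column heights now [1 4 4 1 0 0], max=4
Drop 3: J rot3 at col 0 lands with bottom-row=4; cleared 0 line(s) (total 0); column heights now [5 7 4 1 0 0], max=7
Drop 4: T rot0 at col 2 lands with bottom-row=4; cleared 0 line(s) (total 0); column heights now [5 7 5 6 5 0], max=7
Drop 5: I rot3 at col 2 lands with bottom-row=5; cleared 0 line(s) (total 0); column heights now [5 7 9 6 5 0], max=9

Answer: 0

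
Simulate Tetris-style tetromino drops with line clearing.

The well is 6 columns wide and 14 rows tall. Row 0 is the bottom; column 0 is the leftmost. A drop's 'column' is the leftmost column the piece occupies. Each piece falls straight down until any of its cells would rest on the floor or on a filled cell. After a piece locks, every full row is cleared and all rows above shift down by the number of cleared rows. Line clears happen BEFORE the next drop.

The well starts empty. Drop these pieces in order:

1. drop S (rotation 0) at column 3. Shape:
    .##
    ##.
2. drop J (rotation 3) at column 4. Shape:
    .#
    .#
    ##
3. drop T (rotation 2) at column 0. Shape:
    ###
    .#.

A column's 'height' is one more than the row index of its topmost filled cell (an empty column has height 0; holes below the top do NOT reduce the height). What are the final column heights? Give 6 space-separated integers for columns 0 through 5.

Drop 1: S rot0 at col 3 lands with bottom-row=0; cleared 0 line(s) (total 0); column heights now [0 0 0 1 2 2], max=2
Drop 2: J rot3 at col 4 lands with bottom-row=2; cleared 0 line(s) (total 0); column heights now [0 0 0 1 3 5], max=5
Drop 3: T rot2 at col 0 lands with bottom-row=0; cleared 0 line(s) (total 0); column heights now [2 2 2 1 3 5], max=5

Answer: 2 2 2 1 3 5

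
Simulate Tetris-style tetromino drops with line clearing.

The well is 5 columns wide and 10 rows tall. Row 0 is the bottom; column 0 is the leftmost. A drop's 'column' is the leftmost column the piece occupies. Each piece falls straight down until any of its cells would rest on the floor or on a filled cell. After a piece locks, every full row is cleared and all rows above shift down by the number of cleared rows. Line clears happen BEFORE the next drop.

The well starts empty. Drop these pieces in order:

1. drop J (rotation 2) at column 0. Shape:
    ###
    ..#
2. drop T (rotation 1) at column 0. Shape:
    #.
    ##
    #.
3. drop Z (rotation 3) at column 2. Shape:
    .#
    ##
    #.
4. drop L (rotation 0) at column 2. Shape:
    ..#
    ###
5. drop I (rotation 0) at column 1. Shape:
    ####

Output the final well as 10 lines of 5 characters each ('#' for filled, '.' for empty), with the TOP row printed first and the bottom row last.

Answer: .....
.....
.####
....#
..###
#..#.
####.
#.#..
###..
..#..

Derivation:
Drop 1: J rot2 at col 0 lands with bottom-row=0; cleared 0 line(s) (total 0); column heights now [2 2 2 0 0], max=2
Drop 2: T rot1 at col 0 lands with bottom-row=2; cleared 0 line(s) (total 0); column heights now [5 4 2 0 0], max=5
Drop 3: Z rot3 at col 2 lands with bottom-row=2; cleared 0 line(s) (total 0); column heights now [5 4 4 5 0], max=5
Drop 4: L rot0 at col 2 lands with bottom-row=5; cleared 0 line(s) (total 0); column heights now [5 4 6 6 7], max=7
Drop 5: I rot0 at col 1 lands with bottom-row=7; cleared 0 line(s) (total 0); column heights now [5 8 8 8 8], max=8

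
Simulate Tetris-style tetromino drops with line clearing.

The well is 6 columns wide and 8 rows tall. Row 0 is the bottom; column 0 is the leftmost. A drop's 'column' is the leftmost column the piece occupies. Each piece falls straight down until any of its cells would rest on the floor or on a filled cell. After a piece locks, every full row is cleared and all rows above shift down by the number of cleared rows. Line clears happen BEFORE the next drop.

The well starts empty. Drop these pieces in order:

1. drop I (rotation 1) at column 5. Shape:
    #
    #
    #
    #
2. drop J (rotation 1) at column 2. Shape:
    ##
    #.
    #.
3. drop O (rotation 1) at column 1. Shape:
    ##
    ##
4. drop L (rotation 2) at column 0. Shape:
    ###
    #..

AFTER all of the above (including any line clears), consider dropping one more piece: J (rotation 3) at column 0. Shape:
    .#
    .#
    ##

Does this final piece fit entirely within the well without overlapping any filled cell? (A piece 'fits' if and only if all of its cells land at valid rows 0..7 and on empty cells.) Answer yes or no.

Drop 1: I rot1 at col 5 lands with bottom-row=0; cleared 0 line(s) (total 0); column heights now [0 0 0 0 0 4], max=4
Drop 2: J rot1 at col 2 lands with bottom-row=0; cleared 0 line(s) (total 0); column heights now [0 0 3 3 0 4], max=4
Drop 3: O rot1 at col 1 lands with bottom-row=3; cleared 0 line(s) (total 0); column heights now [0 5 5 3 0 4], max=5
Drop 4: L rot2 at col 0 lands with bottom-row=4; cleared 0 line(s) (total 0); column heights now [6 6 6 3 0 4], max=6
Test piece J rot3 at col 0 (width 2): heights before test = [6 6 6 3 0 4]; fits = False

Answer: no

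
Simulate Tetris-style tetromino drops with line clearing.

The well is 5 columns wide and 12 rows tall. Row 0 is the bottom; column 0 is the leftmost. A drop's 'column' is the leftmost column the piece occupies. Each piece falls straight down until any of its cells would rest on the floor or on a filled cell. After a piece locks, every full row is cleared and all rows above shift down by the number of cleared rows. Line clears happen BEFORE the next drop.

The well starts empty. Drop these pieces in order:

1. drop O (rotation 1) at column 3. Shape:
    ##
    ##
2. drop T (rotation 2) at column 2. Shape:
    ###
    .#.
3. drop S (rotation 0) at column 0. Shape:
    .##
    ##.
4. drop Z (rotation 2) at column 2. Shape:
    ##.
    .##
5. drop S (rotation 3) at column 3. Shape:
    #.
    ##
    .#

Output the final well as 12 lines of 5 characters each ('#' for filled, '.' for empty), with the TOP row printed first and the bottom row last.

Answer: .....
.....
.....
.....
.....
...#.
...##
..###
.####
...#.
...##
...##

Derivation:
Drop 1: O rot1 at col 3 lands with bottom-row=0; cleared 0 line(s) (total 0); column heights now [0 0 0 2 2], max=2
Drop 2: T rot2 at col 2 lands with bottom-row=2; cleared 0 line(s) (total 0); column heights now [0 0 4 4 4], max=4
Drop 3: S rot0 at col 0 lands with bottom-row=3; cleared 1 line(s) (total 1); column heights now [0 4 4 3 2], max=4
Drop 4: Z rot2 at col 2 lands with bottom-row=3; cleared 0 line(s) (total 1); column heights now [0 4 5 5 4], max=5
Drop 5: S rot3 at col 3 lands with bottom-row=4; cleared 0 line(s) (total 1); column heights now [0 4 5 7 6], max=7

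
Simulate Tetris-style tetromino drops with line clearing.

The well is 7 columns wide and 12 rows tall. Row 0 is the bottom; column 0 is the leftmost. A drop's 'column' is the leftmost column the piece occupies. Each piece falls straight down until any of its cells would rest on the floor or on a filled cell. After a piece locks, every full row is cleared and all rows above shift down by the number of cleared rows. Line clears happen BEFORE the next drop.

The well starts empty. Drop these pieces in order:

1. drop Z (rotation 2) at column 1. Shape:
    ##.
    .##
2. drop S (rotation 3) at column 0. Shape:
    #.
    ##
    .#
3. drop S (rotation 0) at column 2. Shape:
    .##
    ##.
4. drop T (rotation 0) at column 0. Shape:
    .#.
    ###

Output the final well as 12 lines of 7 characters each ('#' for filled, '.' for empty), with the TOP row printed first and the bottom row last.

Drop 1: Z rot2 at col 1 lands with bottom-row=0; cleared 0 line(s) (total 0); column heights now [0 2 2 1 0 0 0], max=2
Drop 2: S rot3 at col 0 lands with bottom-row=2; cleared 0 line(s) (total 0); column heights now [5 4 2 1 0 0 0], max=5
Drop 3: S rot0 at col 2 lands with bottom-row=2; cleared 0 line(s) (total 0); column heights now [5 4 3 4 4 0 0], max=5
Drop 4: T rot0 at col 0 lands with bottom-row=5; cleared 0 line(s) (total 0); column heights now [6 7 6 4 4 0 0], max=7

Answer: .......
.......
.......
.......
.......
.#.....
###....
#......
##.##..
.###...
.##....
..##...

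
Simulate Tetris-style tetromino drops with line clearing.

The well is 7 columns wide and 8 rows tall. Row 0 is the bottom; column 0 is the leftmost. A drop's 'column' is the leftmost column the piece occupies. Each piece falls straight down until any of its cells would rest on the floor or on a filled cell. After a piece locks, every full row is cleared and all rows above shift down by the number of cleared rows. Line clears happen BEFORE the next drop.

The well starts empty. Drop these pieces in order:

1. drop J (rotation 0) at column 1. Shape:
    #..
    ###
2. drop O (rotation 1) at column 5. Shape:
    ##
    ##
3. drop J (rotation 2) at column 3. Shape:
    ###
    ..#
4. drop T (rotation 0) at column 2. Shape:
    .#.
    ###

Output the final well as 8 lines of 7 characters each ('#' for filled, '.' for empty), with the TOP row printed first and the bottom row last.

Drop 1: J rot0 at col 1 lands with bottom-row=0; cleared 0 line(s) (total 0); column heights now [0 2 1 1 0 0 0], max=2
Drop 2: O rot1 at col 5 lands with bottom-row=0; cleared 0 line(s) (total 0); column heights now [0 2 1 1 0 2 2], max=2
Drop 3: J rot2 at col 3 lands with bottom-row=2; cleared 0 line(s) (total 0); column heights now [0 2 1 4 4 4 2], max=4
Drop 4: T rot0 at col 2 lands with bottom-row=4; cleared 0 line(s) (total 0); column heights now [0 2 5 6 5 4 2], max=6

Answer: .......
.......
...#...
..###..
...###.
.....#.
.#...##
.###.##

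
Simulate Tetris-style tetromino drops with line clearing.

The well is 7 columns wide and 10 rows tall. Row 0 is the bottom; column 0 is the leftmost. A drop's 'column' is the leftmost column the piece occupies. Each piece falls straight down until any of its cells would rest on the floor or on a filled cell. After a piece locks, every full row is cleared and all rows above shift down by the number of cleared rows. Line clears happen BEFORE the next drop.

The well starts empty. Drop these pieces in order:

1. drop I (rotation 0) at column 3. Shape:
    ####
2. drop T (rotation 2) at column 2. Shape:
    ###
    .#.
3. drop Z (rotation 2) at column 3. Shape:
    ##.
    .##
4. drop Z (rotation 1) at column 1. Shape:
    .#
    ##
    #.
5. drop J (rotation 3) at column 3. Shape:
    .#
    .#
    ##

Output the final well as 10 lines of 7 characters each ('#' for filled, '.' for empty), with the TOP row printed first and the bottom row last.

Answer: .......
.......
....#..
....#..
...##..
..###..
.##.##.
.####..
...#...
...####

Derivation:
Drop 1: I rot0 at col 3 lands with bottom-row=0; cleared 0 line(s) (total 0); column heights now [0 0 0 1 1 1 1], max=1
Drop 2: T rot2 at col 2 lands with bottom-row=1; cleared 0 line(s) (total 0); column heights now [0 0 3 3 3 1 1], max=3
Drop 3: Z rot2 at col 3 lands with bottom-row=3; cleared 0 line(s) (total 0); column heights now [0 0 3 5 5 4 1], max=5
Drop 4: Z rot1 at col 1 lands with bottom-row=2; cleared 0 line(s) (total 0); column heights now [0 4 5 5 5 4 1], max=5
Drop 5: J rot3 at col 3 lands with bottom-row=5; cleared 0 line(s) (total 0); column heights now [0 4 5 6 8 4 1], max=8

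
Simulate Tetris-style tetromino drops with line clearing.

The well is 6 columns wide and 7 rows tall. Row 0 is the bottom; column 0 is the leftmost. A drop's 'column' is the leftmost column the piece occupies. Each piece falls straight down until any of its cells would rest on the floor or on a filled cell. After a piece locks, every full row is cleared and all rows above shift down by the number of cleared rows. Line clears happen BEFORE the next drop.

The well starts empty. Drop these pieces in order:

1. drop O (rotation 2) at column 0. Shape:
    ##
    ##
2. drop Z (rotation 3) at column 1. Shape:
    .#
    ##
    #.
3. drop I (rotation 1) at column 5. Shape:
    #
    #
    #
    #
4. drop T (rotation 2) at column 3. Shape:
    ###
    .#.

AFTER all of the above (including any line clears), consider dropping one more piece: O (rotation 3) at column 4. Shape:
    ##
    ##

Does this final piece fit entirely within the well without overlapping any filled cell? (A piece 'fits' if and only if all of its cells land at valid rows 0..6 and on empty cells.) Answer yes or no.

Answer: yes

Derivation:
Drop 1: O rot2 at col 0 lands with bottom-row=0; cleared 0 line(s) (total 0); column heights now [2 2 0 0 0 0], max=2
Drop 2: Z rot3 at col 1 lands with bottom-row=2; cleared 0 line(s) (total 0); column heights now [2 4 5 0 0 0], max=5
Drop 3: I rot1 at col 5 lands with bottom-row=0; cleared 0 line(s) (total 0); column heights now [2 4 5 0 0 4], max=5
Drop 4: T rot2 at col 3 lands with bottom-row=3; cleared 0 line(s) (total 0); column heights now [2 4 5 5 5 5], max=5
Test piece O rot3 at col 4 (width 2): heights before test = [2 4 5 5 5 5]; fits = True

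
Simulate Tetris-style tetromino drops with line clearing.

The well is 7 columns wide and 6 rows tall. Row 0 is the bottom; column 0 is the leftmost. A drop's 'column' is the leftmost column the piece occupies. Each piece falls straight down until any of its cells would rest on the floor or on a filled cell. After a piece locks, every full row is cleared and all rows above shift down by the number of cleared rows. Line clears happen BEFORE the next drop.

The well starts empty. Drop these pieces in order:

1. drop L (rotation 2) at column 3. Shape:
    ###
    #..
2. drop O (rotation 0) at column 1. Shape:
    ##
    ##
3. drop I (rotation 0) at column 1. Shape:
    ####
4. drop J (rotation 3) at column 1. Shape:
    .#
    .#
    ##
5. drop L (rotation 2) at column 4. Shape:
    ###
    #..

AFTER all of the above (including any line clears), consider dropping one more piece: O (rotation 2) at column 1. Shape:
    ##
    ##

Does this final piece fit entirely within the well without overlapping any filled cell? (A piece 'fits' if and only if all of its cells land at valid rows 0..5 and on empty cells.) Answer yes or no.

Answer: no

Derivation:
Drop 1: L rot2 at col 3 lands with bottom-row=0; cleared 0 line(s) (total 0); column heights now [0 0 0 2 2 2 0], max=2
Drop 2: O rot0 at col 1 lands with bottom-row=0; cleared 0 line(s) (total 0); column heights now [0 2 2 2 2 2 0], max=2
Drop 3: I rot0 at col 1 lands with bottom-row=2; cleared 0 line(s) (total 0); column heights now [0 3 3 3 3 2 0], max=3
Drop 4: J rot3 at col 1 lands with bottom-row=3; cleared 0 line(s) (total 0); column heights now [0 4 6 3 3 2 0], max=6
Drop 5: L rot2 at col 4 lands with bottom-row=3; cleared 0 line(s) (total 0); column heights now [0 4 6 3 5 5 5], max=6
Test piece O rot2 at col 1 (width 2): heights before test = [0 4 6 3 5 5 5]; fits = False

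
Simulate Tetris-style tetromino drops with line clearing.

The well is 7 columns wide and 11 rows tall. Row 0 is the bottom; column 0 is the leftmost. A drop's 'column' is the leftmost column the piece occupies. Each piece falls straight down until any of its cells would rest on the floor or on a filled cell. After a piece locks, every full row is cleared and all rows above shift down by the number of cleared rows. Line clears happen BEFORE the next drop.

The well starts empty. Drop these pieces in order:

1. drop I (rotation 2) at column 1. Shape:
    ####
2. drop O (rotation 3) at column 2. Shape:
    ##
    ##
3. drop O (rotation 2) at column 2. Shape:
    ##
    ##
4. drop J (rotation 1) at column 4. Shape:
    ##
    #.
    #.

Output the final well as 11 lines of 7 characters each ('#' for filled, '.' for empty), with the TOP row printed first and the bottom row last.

Drop 1: I rot2 at col 1 lands with bottom-row=0; cleared 0 line(s) (total 0); column heights now [0 1 1 1 1 0 0], max=1
Drop 2: O rot3 at col 2 lands with bottom-row=1; cleared 0 line(s) (total 0); column heights now [0 1 3 3 1 0 0], max=3
Drop 3: O rot2 at col 2 lands with bottom-row=3; cleared 0 line(s) (total 0); column heights now [0 1 5 5 1 0 0], max=5
Drop 4: J rot1 at col 4 lands with bottom-row=1; cleared 0 line(s) (total 0); column heights now [0 1 5 5 4 4 0], max=5

Answer: .......
.......
.......
.......
.......
.......
..##...
..####.
..###..
..###..
.####..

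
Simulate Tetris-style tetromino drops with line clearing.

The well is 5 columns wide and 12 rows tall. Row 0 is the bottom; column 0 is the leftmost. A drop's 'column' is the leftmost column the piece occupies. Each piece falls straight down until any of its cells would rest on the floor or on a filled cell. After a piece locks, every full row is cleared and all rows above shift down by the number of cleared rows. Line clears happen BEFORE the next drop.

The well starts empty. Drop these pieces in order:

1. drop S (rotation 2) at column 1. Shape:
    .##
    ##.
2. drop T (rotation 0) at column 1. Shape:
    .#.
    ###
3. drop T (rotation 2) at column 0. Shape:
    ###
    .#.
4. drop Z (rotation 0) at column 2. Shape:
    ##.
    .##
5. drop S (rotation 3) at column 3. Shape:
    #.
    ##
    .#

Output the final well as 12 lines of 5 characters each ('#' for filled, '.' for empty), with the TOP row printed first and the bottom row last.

Drop 1: S rot2 at col 1 lands with bottom-row=0; cleared 0 line(s) (total 0); column heights now [0 1 2 2 0], max=2
Drop 2: T rot0 at col 1 lands with bottom-row=2; cleared 0 line(s) (total 0); column heights now [0 3 4 3 0], max=4
Drop 3: T rot2 at col 0 lands with bottom-row=3; cleared 0 line(s) (total 0); column heights now [5 5 5 3 0], max=5
Drop 4: Z rot0 at col 2 lands with bottom-row=4; cleared 1 line(s) (total 1); column heights now [0 4 5 5 0], max=5
Drop 5: S rot3 at col 3 lands with bottom-row=4; cleared 0 line(s) (total 1); column heights now [0 4 5 7 6], max=7

Answer: .....
.....
.....
.....
.....
...#.
...##
..###
.##..
.###.
..##.
.##..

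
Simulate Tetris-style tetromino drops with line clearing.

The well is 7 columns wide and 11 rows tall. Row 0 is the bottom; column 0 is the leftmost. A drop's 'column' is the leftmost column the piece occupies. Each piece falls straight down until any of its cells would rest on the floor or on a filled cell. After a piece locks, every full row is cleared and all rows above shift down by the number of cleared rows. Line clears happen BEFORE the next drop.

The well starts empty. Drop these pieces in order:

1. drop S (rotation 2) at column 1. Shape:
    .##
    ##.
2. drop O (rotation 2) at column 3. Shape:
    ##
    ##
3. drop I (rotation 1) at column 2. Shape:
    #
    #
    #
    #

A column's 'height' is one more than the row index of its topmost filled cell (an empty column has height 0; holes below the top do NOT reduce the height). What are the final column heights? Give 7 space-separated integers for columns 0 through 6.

Answer: 0 1 6 4 4 0 0

Derivation:
Drop 1: S rot2 at col 1 lands with bottom-row=0; cleared 0 line(s) (total 0); column heights now [0 1 2 2 0 0 0], max=2
Drop 2: O rot2 at col 3 lands with bottom-row=2; cleared 0 line(s) (total 0); column heights now [0 1 2 4 4 0 0], max=4
Drop 3: I rot1 at col 2 lands with bottom-row=2; cleared 0 line(s) (total 0); column heights now [0 1 6 4 4 0 0], max=6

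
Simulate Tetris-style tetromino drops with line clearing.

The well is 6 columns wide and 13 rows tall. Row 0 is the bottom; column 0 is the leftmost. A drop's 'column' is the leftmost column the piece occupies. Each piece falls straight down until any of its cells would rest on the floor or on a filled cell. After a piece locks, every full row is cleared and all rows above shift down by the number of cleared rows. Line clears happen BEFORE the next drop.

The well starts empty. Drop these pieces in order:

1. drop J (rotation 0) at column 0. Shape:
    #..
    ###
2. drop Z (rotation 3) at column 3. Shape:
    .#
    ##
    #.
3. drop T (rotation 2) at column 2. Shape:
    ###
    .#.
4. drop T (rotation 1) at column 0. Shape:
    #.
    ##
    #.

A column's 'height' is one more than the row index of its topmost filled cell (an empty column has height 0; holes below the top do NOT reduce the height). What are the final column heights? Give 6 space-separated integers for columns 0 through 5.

Answer: 5 4 4 4 4 0

Derivation:
Drop 1: J rot0 at col 0 lands with bottom-row=0; cleared 0 line(s) (total 0); column heights now [2 1 1 0 0 0], max=2
Drop 2: Z rot3 at col 3 lands with bottom-row=0; cleared 0 line(s) (total 0); column heights now [2 1 1 2 3 0], max=3
Drop 3: T rot2 at col 2 lands with bottom-row=2; cleared 0 line(s) (total 0); column heights now [2 1 4 4 4 0], max=4
Drop 4: T rot1 at col 0 lands with bottom-row=2; cleared 0 line(s) (total 0); column heights now [5 4 4 4 4 0], max=5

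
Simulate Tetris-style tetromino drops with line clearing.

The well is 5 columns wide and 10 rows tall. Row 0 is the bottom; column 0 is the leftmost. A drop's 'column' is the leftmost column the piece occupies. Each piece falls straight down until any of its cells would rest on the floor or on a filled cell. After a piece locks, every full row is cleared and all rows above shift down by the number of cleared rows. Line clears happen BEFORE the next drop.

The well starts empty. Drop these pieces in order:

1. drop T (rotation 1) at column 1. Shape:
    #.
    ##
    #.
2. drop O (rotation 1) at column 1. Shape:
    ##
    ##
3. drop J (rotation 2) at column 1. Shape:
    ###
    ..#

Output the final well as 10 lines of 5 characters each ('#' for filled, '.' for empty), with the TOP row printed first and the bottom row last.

Drop 1: T rot1 at col 1 lands with bottom-row=0; cleared 0 line(s) (total 0); column heights now [0 3 2 0 0], max=3
Drop 2: O rot1 at col 1 lands with bottom-row=3; cleared 0 line(s) (total 0); column heights now [0 5 5 0 0], max=5
Drop 3: J rot2 at col 1 lands with bottom-row=4; cleared 0 line(s) (total 0); column heights now [0 6 6 6 0], max=6

Answer: .....
.....
.....
.....
.###.
.###.
.##..
.#...
.##..
.#...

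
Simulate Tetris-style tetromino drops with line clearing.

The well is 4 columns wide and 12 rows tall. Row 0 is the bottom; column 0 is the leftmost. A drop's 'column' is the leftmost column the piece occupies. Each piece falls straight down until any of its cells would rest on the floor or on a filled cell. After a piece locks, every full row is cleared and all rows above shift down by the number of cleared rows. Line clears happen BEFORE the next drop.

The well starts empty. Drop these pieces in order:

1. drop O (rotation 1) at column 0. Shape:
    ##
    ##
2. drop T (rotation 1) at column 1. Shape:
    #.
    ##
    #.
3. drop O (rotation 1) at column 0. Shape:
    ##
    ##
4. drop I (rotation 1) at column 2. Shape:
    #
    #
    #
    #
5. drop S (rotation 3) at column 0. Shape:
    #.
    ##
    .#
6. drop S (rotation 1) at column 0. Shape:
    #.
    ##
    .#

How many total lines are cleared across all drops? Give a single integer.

Drop 1: O rot1 at col 0 lands with bottom-row=0; cleared 0 line(s) (total 0); column heights now [2 2 0 0], max=2
Drop 2: T rot1 at col 1 lands with bottom-row=2; cleared 0 line(s) (total 0); column heights now [2 5 4 0], max=5
Drop 3: O rot1 at col 0 lands with bottom-row=5; cleared 0 line(s) (total 0); column heights now [7 7 4 0], max=7
Drop 4: I rot1 at col 2 lands with bottom-row=4; cleared 0 line(s) (total 0); column heights now [7 7 8 0], max=8
Drop 5: S rot3 at col 0 lands with bottom-row=7; cleared 0 line(s) (total 0); column heights now [10 9 8 0], max=10
Drop 6: S rot1 at col 0 lands with bottom-row=9; cleared 0 line(s) (total 0); column heights now [12 11 8 0], max=12

Answer: 0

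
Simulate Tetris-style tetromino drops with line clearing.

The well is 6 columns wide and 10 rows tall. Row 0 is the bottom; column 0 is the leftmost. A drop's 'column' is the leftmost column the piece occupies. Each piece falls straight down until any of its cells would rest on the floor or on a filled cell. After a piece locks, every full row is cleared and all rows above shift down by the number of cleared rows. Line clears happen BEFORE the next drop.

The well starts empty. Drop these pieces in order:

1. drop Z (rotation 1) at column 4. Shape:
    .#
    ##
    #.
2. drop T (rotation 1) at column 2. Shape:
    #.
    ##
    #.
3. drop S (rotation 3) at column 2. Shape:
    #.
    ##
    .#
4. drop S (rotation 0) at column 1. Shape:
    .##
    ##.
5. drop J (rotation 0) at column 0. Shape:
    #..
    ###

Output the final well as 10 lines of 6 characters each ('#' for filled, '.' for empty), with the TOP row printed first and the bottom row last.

Answer: ......
#.....
###...
..##..
.##...
..#...
..##..
..##.#
..####
..#.#.

Derivation:
Drop 1: Z rot1 at col 4 lands with bottom-row=0; cleared 0 line(s) (total 0); column heights now [0 0 0 0 2 3], max=3
Drop 2: T rot1 at col 2 lands with bottom-row=0; cleared 0 line(s) (total 0); column heights now [0 0 3 2 2 3], max=3
Drop 3: S rot3 at col 2 lands with bottom-row=2; cleared 0 line(s) (total 0); column heights now [0 0 5 4 2 3], max=5
Drop 4: S rot0 at col 1 lands with bottom-row=5; cleared 0 line(s) (total 0); column heights now [0 6 7 7 2 3], max=7
Drop 5: J rot0 at col 0 lands with bottom-row=7; cleared 0 line(s) (total 0); column heights now [9 8 8 7 2 3], max=9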